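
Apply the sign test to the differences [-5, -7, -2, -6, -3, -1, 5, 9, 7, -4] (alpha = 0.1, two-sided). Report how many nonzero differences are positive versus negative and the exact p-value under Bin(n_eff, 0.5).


Step 1: Discard zero differences. Original n = 10; n_eff = number of nonzero differences = 10.
Nonzero differences (with sign): -5, -7, -2, -6, -3, -1, +5, +9, +7, -4
Step 2: Count signs: positive = 3, negative = 7.
Step 3: Under H0: P(positive) = 0.5, so the number of positives S ~ Bin(10, 0.5).
Step 4: Two-sided exact p-value = sum of Bin(10,0.5) probabilities at or below the observed probability = 0.343750.
Step 5: alpha = 0.1. fail to reject H0.

n_eff = 10, pos = 3, neg = 7, p = 0.343750, fail to reject H0.


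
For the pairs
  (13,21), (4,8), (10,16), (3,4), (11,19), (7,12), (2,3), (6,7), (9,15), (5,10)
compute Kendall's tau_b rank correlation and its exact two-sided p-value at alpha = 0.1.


Step 1: Enumerate the 45 unordered pairs (i,j) with i<j and classify each by sign(x_j-x_i) * sign(y_j-y_i).
  (1,2):dx=-9,dy=-13->C; (1,3):dx=-3,dy=-5->C; (1,4):dx=-10,dy=-17->C; (1,5):dx=-2,dy=-2->C
  (1,6):dx=-6,dy=-9->C; (1,7):dx=-11,dy=-18->C; (1,8):dx=-7,dy=-14->C; (1,9):dx=-4,dy=-6->C
  (1,10):dx=-8,dy=-11->C; (2,3):dx=+6,dy=+8->C; (2,4):dx=-1,dy=-4->C; (2,5):dx=+7,dy=+11->C
  (2,6):dx=+3,dy=+4->C; (2,7):dx=-2,dy=-5->C; (2,8):dx=+2,dy=-1->D; (2,9):dx=+5,dy=+7->C
  (2,10):dx=+1,dy=+2->C; (3,4):dx=-7,dy=-12->C; (3,5):dx=+1,dy=+3->C; (3,6):dx=-3,dy=-4->C
  (3,7):dx=-8,dy=-13->C; (3,8):dx=-4,dy=-9->C; (3,9):dx=-1,dy=-1->C; (3,10):dx=-5,dy=-6->C
  (4,5):dx=+8,dy=+15->C; (4,6):dx=+4,dy=+8->C; (4,7):dx=-1,dy=-1->C; (4,8):dx=+3,dy=+3->C
  (4,9):dx=+6,dy=+11->C; (4,10):dx=+2,dy=+6->C; (5,6):dx=-4,dy=-7->C; (5,7):dx=-9,dy=-16->C
  (5,8):dx=-5,dy=-12->C; (5,9):dx=-2,dy=-4->C; (5,10):dx=-6,dy=-9->C; (6,7):dx=-5,dy=-9->C
  (6,8):dx=-1,dy=-5->C; (6,9):dx=+2,dy=+3->C; (6,10):dx=-2,dy=-2->C; (7,8):dx=+4,dy=+4->C
  (7,9):dx=+7,dy=+12->C; (7,10):dx=+3,dy=+7->C; (8,9):dx=+3,dy=+8->C; (8,10):dx=-1,dy=+3->D
  (9,10):dx=-4,dy=-5->C
Step 2: C = 43, D = 2, total pairs = 45.
Step 3: tau = (C - D)/(n(n-1)/2) = (43 - 2)/45 = 0.911111.
Step 4: Exact two-sided p-value (enumerate n! = 3628800 permutations of y under H0): p = 0.000030.
Step 5: alpha = 0.1. reject H0.

tau_b = 0.9111 (C=43, D=2), p = 0.000030, reject H0.


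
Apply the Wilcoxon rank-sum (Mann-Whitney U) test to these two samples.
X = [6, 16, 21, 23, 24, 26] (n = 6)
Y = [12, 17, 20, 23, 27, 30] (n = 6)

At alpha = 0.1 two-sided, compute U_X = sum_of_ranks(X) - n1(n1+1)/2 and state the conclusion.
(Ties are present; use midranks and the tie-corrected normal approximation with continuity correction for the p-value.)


Step 1: Combine and sort all 12 observations; assign midranks.
sorted (value, group): (6,X), (12,Y), (16,X), (17,Y), (20,Y), (21,X), (23,X), (23,Y), (24,X), (26,X), (27,Y), (30,Y)
ranks: 6->1, 12->2, 16->3, 17->4, 20->5, 21->6, 23->7.5, 23->7.5, 24->9, 26->10, 27->11, 30->12
Step 2: Rank sum for X: R1 = 1 + 3 + 6 + 7.5 + 9 + 10 = 36.5.
Step 3: U_X = R1 - n1(n1+1)/2 = 36.5 - 6*7/2 = 36.5 - 21 = 15.5.
       U_Y = n1*n2 - U_X = 36 - 15.5 = 20.5.
Step 4: Ties are present, so use the tie-corrected normal approximation (with continuity correction) for the p-value.
Step 5: p-value = 0.748349; compare to alpha = 0.1. fail to reject H0.

U_X = 15.5, p = 0.748349, fail to reject H0 at alpha = 0.1.


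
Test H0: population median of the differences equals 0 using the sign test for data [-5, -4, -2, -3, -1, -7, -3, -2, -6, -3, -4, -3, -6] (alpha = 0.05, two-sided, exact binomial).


Step 1: Discard zero differences. Original n = 13; n_eff = number of nonzero differences = 13.
Nonzero differences (with sign): -5, -4, -2, -3, -1, -7, -3, -2, -6, -3, -4, -3, -6
Step 2: Count signs: positive = 0, negative = 13.
Step 3: Under H0: P(positive) = 0.5, so the number of positives S ~ Bin(13, 0.5).
Step 4: Two-sided exact p-value = sum of Bin(13,0.5) probabilities at or below the observed probability = 0.000244.
Step 5: alpha = 0.05. reject H0.

n_eff = 13, pos = 0, neg = 13, p = 0.000244, reject H0.


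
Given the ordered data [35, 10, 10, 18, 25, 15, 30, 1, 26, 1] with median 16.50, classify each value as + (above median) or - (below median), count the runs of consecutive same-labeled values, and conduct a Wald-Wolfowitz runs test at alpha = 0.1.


Step 1: Compute median = 16.50; label A = above, B = below.
Labels in order: ABBAABABAB  (n_A = 5, n_B = 5)
Step 2: Count runs R = 8.
Step 3: Under H0 (random ordering), E[R] = 2*n_A*n_B/(n_A+n_B) + 1 = 2*5*5/10 + 1 = 6.0000.
        Var[R] = 2*n_A*n_B*(2*n_A*n_B - n_A - n_B) / ((n_A+n_B)^2 * (n_A+n_B-1)) = 2000/900 = 2.2222.
        SD[R] = 1.4907.
Step 4: Continuity-corrected z = (R - 0.5 - E[R]) / SD[R] = (8 - 0.5 - 6.0000) / 1.4907 = 1.0062.
Step 5: Two-sided p-value via normal approximation = 2*(1 - Phi(|z|)) = 0.314305.
Step 6: alpha = 0.1. fail to reject H0.

R = 8, z = 1.0062, p = 0.314305, fail to reject H0.


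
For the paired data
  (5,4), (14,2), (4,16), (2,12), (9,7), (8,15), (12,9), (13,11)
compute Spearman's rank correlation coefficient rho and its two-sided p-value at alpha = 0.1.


Step 1: Rank x and y separately (midranks; no ties here).
rank(x): 5->3, 14->8, 4->2, 2->1, 9->5, 8->4, 12->6, 13->7
rank(y): 4->2, 2->1, 16->8, 12->6, 7->3, 15->7, 9->4, 11->5
Step 2: d_i = R_x(i) - R_y(i); compute d_i^2.
  (3-2)^2=1, (8-1)^2=49, (2-8)^2=36, (1-6)^2=25, (5-3)^2=4, (4-7)^2=9, (6-4)^2=4, (7-5)^2=4
sum(d^2) = 132.
Step 3: rho = 1 - 6*132 / (8*(8^2 - 1)) = 1 - 792/504 = -0.571429.
Step 4: Under H0, t = rho * sqrt((n-2)/(1-rho^2)) = -1.7056 ~ t(6).
Step 5: Two-sided p-value from the t-distribution with 6 df = 0.138960.
Step 6: alpha = 0.1. fail to reject H0.

rho = -0.5714, p = 0.138960, fail to reject H0 at alpha = 0.1.


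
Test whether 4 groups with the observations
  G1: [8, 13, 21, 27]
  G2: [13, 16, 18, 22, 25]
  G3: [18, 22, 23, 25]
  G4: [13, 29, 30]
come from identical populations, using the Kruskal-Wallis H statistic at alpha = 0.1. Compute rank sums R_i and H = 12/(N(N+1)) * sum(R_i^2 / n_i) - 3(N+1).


Step 1: Combine all N = 16 observations and assign midranks.
sorted (value, group, rank): (8,G1,1), (13,G1,3), (13,G2,3), (13,G4,3), (16,G2,5), (18,G2,6.5), (18,G3,6.5), (21,G1,8), (22,G2,9.5), (22,G3,9.5), (23,G3,11), (25,G2,12.5), (25,G3,12.5), (27,G1,14), (29,G4,15), (30,G4,16)
Step 2: Sum ranks within each group.
R_1 = 26 (n_1 = 4)
R_2 = 36.5 (n_2 = 5)
R_3 = 39.5 (n_3 = 4)
R_4 = 34 (n_4 = 3)
Step 3: H = 12/(N(N+1)) * sum(R_i^2/n_i) - 3(N+1)
     = 12/(16*17) * (26^2/4 + 36.5^2/5 + 39.5^2/4 + 34^2/3) - 3*17
     = 0.044118 * 1210.85 - 51
     = 2.419669.
Step 4: Ties present; correction factor C = 1 - 42/(16^3 - 16) = 0.989706. Corrected H = 2.419669 / 0.989706 = 2.444837.
Step 5: Under H0, H ~ chi^2(3); p-value = 0.485343.
Step 6: alpha = 0.1. fail to reject H0.

H = 2.4448, df = 3, p = 0.485343, fail to reject H0.


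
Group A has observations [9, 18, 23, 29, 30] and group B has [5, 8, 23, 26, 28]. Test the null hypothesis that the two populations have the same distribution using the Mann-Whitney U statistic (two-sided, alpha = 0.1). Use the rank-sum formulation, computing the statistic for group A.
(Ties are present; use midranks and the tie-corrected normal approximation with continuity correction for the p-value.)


Step 1: Combine and sort all 10 observations; assign midranks.
sorted (value, group): (5,Y), (8,Y), (9,X), (18,X), (23,X), (23,Y), (26,Y), (28,Y), (29,X), (30,X)
ranks: 5->1, 8->2, 9->3, 18->4, 23->5.5, 23->5.5, 26->7, 28->8, 29->9, 30->10
Step 2: Rank sum for X: R1 = 3 + 4 + 5.5 + 9 + 10 = 31.5.
Step 3: U_X = R1 - n1(n1+1)/2 = 31.5 - 5*6/2 = 31.5 - 15 = 16.5.
       U_Y = n1*n2 - U_X = 25 - 16.5 = 8.5.
Step 4: Ties are present, so use the tie-corrected normal approximation (with continuity correction) for the p-value.
Step 5: p-value = 0.463344; compare to alpha = 0.1. fail to reject H0.

U_X = 16.5, p = 0.463344, fail to reject H0 at alpha = 0.1.


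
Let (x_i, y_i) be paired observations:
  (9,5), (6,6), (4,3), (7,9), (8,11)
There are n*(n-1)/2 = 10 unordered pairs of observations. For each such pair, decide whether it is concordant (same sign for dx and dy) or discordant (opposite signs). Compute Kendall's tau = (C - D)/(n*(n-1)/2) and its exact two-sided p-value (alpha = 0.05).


Step 1: Enumerate the 10 unordered pairs (i,j) with i<j and classify each by sign(x_j-x_i) * sign(y_j-y_i).
  (1,2):dx=-3,dy=+1->D; (1,3):dx=-5,dy=-2->C; (1,4):dx=-2,dy=+4->D; (1,5):dx=-1,dy=+6->D
  (2,3):dx=-2,dy=-3->C; (2,4):dx=+1,dy=+3->C; (2,5):dx=+2,dy=+5->C; (3,4):dx=+3,dy=+6->C
  (3,5):dx=+4,dy=+8->C; (4,5):dx=+1,dy=+2->C
Step 2: C = 7, D = 3, total pairs = 10.
Step 3: tau = (C - D)/(n(n-1)/2) = (7 - 3)/10 = 0.400000.
Step 4: Exact two-sided p-value (enumerate n! = 120 permutations of y under H0): p = 0.483333.
Step 5: alpha = 0.05. fail to reject H0.

tau_b = 0.4000 (C=7, D=3), p = 0.483333, fail to reject H0.


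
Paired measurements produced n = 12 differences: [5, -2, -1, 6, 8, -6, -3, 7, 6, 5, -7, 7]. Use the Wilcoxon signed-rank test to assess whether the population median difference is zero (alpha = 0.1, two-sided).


Step 1: Drop any zero differences (none here) and take |d_i|.
|d| = [5, 2, 1, 6, 8, 6, 3, 7, 6, 5, 7, 7]
Step 2: Midrank |d_i| (ties get averaged ranks).
ranks: |5|->4.5, |2|->2, |1|->1, |6|->7, |8|->12, |6|->7, |3|->3, |7|->10, |6|->7, |5|->4.5, |7|->10, |7|->10
Step 3: Attach original signs; sum ranks with positive sign and with negative sign.
W+ = 4.5 + 7 + 12 + 10 + 7 + 4.5 + 10 = 55
W- = 2 + 1 + 7 + 3 + 10 = 23
(Check: W+ + W- = 78 should equal n(n+1)/2 = 78.)
Step 4: Test statistic W = min(W+, W-) = 23.
Step 5: Ties in |d|, so use the tie-corrected normal approximation.
        E[W] = n(n+1)/4 = 12*13/4 = 39.
        Tie groups: |d|=5 (t=2), |d|=6 (t=3), |d|=7 (t=3); sum(t^3 - t) = 54.
        Var[W] = n(n+1)(2n+1)/24 - sum(t^3-t)/48 = 3900/24 - 54/48 = 161.375.
        z = (W - E[W]) / sqrt(Var[W]) = (23 - 39) / 12.7033 = -1.2595.
        Two-sided p = 2*Phi(z) = 0.207846.
Step 6: alpha = 0.1. fail to reject H0.

W+ = 55, W- = 23, W = min = 23, p = 0.207846, fail to reject H0.


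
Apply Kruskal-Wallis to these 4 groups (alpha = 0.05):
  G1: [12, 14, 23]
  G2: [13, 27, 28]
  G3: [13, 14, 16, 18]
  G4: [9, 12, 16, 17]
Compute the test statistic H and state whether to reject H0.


Step 1: Combine all N = 14 observations and assign midranks.
sorted (value, group, rank): (9,G4,1), (12,G1,2.5), (12,G4,2.5), (13,G2,4.5), (13,G3,4.5), (14,G1,6.5), (14,G3,6.5), (16,G3,8.5), (16,G4,8.5), (17,G4,10), (18,G3,11), (23,G1,12), (27,G2,13), (28,G2,14)
Step 2: Sum ranks within each group.
R_1 = 21 (n_1 = 3)
R_2 = 31.5 (n_2 = 3)
R_3 = 30.5 (n_3 = 4)
R_4 = 22 (n_4 = 4)
Step 3: H = 12/(N(N+1)) * sum(R_i^2/n_i) - 3(N+1)
     = 12/(14*15) * (21^2/3 + 31.5^2/3 + 30.5^2/4 + 22^2/4) - 3*15
     = 0.057143 * 831.312 - 45
     = 2.503571.
Step 4: Ties present; correction factor C = 1 - 24/(14^3 - 14) = 0.991209. Corrected H = 2.503571 / 0.991209 = 2.525776.
Step 5: Under H0, H ~ chi^2(3); p-value = 0.470651.
Step 6: alpha = 0.05. fail to reject H0.

H = 2.5258, df = 3, p = 0.470651, fail to reject H0.


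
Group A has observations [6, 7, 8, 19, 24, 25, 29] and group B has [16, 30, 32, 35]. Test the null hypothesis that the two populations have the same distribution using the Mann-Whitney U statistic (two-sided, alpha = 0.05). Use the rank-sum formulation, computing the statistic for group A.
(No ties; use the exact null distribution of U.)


Step 1: Combine and sort all 11 observations; assign midranks.
sorted (value, group): (6,X), (7,X), (8,X), (16,Y), (19,X), (24,X), (25,X), (29,X), (30,Y), (32,Y), (35,Y)
ranks: 6->1, 7->2, 8->3, 16->4, 19->5, 24->6, 25->7, 29->8, 30->9, 32->10, 35->11
Step 2: Rank sum for X: R1 = 1 + 2 + 3 + 5 + 6 + 7 + 8 = 32.
Step 3: U_X = R1 - n1(n1+1)/2 = 32 - 7*8/2 = 32 - 28 = 4.
       U_Y = n1*n2 - U_X = 28 - 4 = 24.
Step 4: No ties, so the exact null distribution of U (based on enumerating the C(11,7) = 330 equally likely rank assignments) gives the two-sided p-value.
Step 5: p-value = 0.072727; compare to alpha = 0.05. fail to reject H0.

U_X = 4, p = 0.072727, fail to reject H0 at alpha = 0.05.


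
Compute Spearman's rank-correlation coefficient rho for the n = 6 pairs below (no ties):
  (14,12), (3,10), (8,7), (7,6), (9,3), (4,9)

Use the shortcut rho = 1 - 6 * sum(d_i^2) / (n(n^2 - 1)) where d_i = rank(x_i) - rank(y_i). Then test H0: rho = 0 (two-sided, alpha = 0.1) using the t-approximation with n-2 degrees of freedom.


Step 1: Rank x and y separately (midranks; no ties here).
rank(x): 14->6, 3->1, 8->4, 7->3, 9->5, 4->2
rank(y): 12->6, 10->5, 7->3, 6->2, 3->1, 9->4
Step 2: d_i = R_x(i) - R_y(i); compute d_i^2.
  (6-6)^2=0, (1-5)^2=16, (4-3)^2=1, (3-2)^2=1, (5-1)^2=16, (2-4)^2=4
sum(d^2) = 38.
Step 3: rho = 1 - 6*38 / (6*(6^2 - 1)) = 1 - 228/210 = -0.085714.
Step 4: Under H0, t = rho * sqrt((n-2)/(1-rho^2)) = -0.1721 ~ t(4).
Step 5: Two-sided p-value from the t-distribution with 4 df = 0.871743.
Step 6: alpha = 0.1. fail to reject H0.

rho = -0.0857, p = 0.871743, fail to reject H0 at alpha = 0.1.


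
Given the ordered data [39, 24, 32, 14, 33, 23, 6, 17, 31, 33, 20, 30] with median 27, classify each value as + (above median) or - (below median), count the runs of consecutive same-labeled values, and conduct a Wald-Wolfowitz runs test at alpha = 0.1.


Step 1: Compute median = 27; label A = above, B = below.
Labels in order: ABABABBBAABA  (n_A = 6, n_B = 6)
Step 2: Count runs R = 9.
Step 3: Under H0 (random ordering), E[R] = 2*n_A*n_B/(n_A+n_B) + 1 = 2*6*6/12 + 1 = 7.0000.
        Var[R] = 2*n_A*n_B*(2*n_A*n_B - n_A - n_B) / ((n_A+n_B)^2 * (n_A+n_B-1)) = 4320/1584 = 2.7273.
        SD[R] = 1.6514.
Step 4: Continuity-corrected z = (R - 0.5 - E[R]) / SD[R] = (9 - 0.5 - 7.0000) / 1.6514 = 0.9083.
Step 5: Two-sided p-value via normal approximation = 2*(1 - Phi(|z|)) = 0.363722.
Step 6: alpha = 0.1. fail to reject H0.

R = 9, z = 0.9083, p = 0.363722, fail to reject H0.


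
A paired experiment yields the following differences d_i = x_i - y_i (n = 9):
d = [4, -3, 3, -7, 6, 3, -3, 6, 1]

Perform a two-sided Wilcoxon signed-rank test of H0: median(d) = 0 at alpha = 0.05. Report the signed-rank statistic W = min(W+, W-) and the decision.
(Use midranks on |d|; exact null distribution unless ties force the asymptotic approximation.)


Step 1: Drop any zero differences (none here) and take |d_i|.
|d| = [4, 3, 3, 7, 6, 3, 3, 6, 1]
Step 2: Midrank |d_i| (ties get averaged ranks).
ranks: |4|->6, |3|->3.5, |3|->3.5, |7|->9, |6|->7.5, |3|->3.5, |3|->3.5, |6|->7.5, |1|->1
Step 3: Attach original signs; sum ranks with positive sign and with negative sign.
W+ = 6 + 3.5 + 7.5 + 3.5 + 7.5 + 1 = 29
W- = 3.5 + 9 + 3.5 = 16
(Check: W+ + W- = 45 should equal n(n+1)/2 = 45.)
Step 4: Test statistic W = min(W+, W-) = 16.
Step 5: Ties in |d|, so use the tie-corrected normal approximation.
        E[W] = n(n+1)/4 = 9*10/4 = 22.5.
        Tie groups: |d|=3 (t=4), |d|=6 (t=2); sum(t^3 - t) = 66.
        Var[W] = n(n+1)(2n+1)/24 - sum(t^3-t)/48 = 1710/24 - 66/48 = 69.875.
        z = (W - E[W]) / sqrt(Var[W]) = (16 - 22.5) / 8.3591 = -0.7776.
        Two-sided p = 2*Phi(z) = 0.436809.
Step 6: alpha = 0.05. fail to reject H0.

W+ = 29, W- = 16, W = min = 16, p = 0.436809, fail to reject H0.


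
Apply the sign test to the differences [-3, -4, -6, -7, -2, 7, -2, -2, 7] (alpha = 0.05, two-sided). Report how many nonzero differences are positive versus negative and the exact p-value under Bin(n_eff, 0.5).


Step 1: Discard zero differences. Original n = 9; n_eff = number of nonzero differences = 9.
Nonzero differences (with sign): -3, -4, -6, -7, -2, +7, -2, -2, +7
Step 2: Count signs: positive = 2, negative = 7.
Step 3: Under H0: P(positive) = 0.5, so the number of positives S ~ Bin(9, 0.5).
Step 4: Two-sided exact p-value = sum of Bin(9,0.5) probabilities at or below the observed probability = 0.179688.
Step 5: alpha = 0.05. fail to reject H0.

n_eff = 9, pos = 2, neg = 7, p = 0.179688, fail to reject H0.


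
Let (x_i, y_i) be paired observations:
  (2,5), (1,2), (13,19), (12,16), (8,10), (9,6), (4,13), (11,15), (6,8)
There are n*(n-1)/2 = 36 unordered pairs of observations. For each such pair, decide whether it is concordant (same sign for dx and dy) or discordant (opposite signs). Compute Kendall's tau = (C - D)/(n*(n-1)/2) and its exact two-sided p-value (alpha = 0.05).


Step 1: Enumerate the 36 unordered pairs (i,j) with i<j and classify each by sign(x_j-x_i) * sign(y_j-y_i).
  (1,2):dx=-1,dy=-3->C; (1,3):dx=+11,dy=+14->C; (1,4):dx=+10,dy=+11->C; (1,5):dx=+6,dy=+5->C
  (1,6):dx=+7,dy=+1->C; (1,7):dx=+2,dy=+8->C; (1,8):dx=+9,dy=+10->C; (1,9):dx=+4,dy=+3->C
  (2,3):dx=+12,dy=+17->C; (2,4):dx=+11,dy=+14->C; (2,5):dx=+7,dy=+8->C; (2,6):dx=+8,dy=+4->C
  (2,7):dx=+3,dy=+11->C; (2,8):dx=+10,dy=+13->C; (2,9):dx=+5,dy=+6->C; (3,4):dx=-1,dy=-3->C
  (3,5):dx=-5,dy=-9->C; (3,6):dx=-4,dy=-13->C; (3,7):dx=-9,dy=-6->C; (3,8):dx=-2,dy=-4->C
  (3,9):dx=-7,dy=-11->C; (4,5):dx=-4,dy=-6->C; (4,6):dx=-3,dy=-10->C; (4,7):dx=-8,dy=-3->C
  (4,8):dx=-1,dy=-1->C; (4,9):dx=-6,dy=-8->C; (5,6):dx=+1,dy=-4->D; (5,7):dx=-4,dy=+3->D
  (5,8):dx=+3,dy=+5->C; (5,9):dx=-2,dy=-2->C; (6,7):dx=-5,dy=+7->D; (6,8):dx=+2,dy=+9->C
  (6,9):dx=-3,dy=+2->D; (7,8):dx=+7,dy=+2->C; (7,9):dx=+2,dy=-5->D; (8,9):dx=-5,dy=-7->C
Step 2: C = 31, D = 5, total pairs = 36.
Step 3: tau = (C - D)/(n(n-1)/2) = (31 - 5)/36 = 0.722222.
Step 4: Exact two-sided p-value (enumerate n! = 362880 permutations of y under H0): p = 0.005886.
Step 5: alpha = 0.05. reject H0.

tau_b = 0.7222 (C=31, D=5), p = 0.005886, reject H0.


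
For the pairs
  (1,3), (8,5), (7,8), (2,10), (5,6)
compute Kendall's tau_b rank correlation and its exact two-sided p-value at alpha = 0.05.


Step 1: Enumerate the 10 unordered pairs (i,j) with i<j and classify each by sign(x_j-x_i) * sign(y_j-y_i).
  (1,2):dx=+7,dy=+2->C; (1,3):dx=+6,dy=+5->C; (1,4):dx=+1,dy=+7->C; (1,5):dx=+4,dy=+3->C
  (2,3):dx=-1,dy=+3->D; (2,4):dx=-6,dy=+5->D; (2,5):dx=-3,dy=+1->D; (3,4):dx=-5,dy=+2->D
  (3,5):dx=-2,dy=-2->C; (4,5):dx=+3,dy=-4->D
Step 2: C = 5, D = 5, total pairs = 10.
Step 3: tau = (C - D)/(n(n-1)/2) = (5 - 5)/10 = 0.000000.
Step 4: Exact two-sided p-value (enumerate n! = 120 permutations of y under H0): p = 1.000000.
Step 5: alpha = 0.05. fail to reject H0.

tau_b = 0.0000 (C=5, D=5), p = 1.000000, fail to reject H0.


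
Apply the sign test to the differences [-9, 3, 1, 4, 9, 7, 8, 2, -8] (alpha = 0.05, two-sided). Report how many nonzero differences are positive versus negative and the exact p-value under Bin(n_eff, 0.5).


Step 1: Discard zero differences. Original n = 9; n_eff = number of nonzero differences = 9.
Nonzero differences (with sign): -9, +3, +1, +4, +9, +7, +8, +2, -8
Step 2: Count signs: positive = 7, negative = 2.
Step 3: Under H0: P(positive) = 0.5, so the number of positives S ~ Bin(9, 0.5).
Step 4: Two-sided exact p-value = sum of Bin(9,0.5) probabilities at or below the observed probability = 0.179688.
Step 5: alpha = 0.05. fail to reject H0.

n_eff = 9, pos = 7, neg = 2, p = 0.179688, fail to reject H0.


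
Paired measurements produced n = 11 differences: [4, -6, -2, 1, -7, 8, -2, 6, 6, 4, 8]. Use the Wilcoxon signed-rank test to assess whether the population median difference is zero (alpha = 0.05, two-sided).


Step 1: Drop any zero differences (none here) and take |d_i|.
|d| = [4, 6, 2, 1, 7, 8, 2, 6, 6, 4, 8]
Step 2: Midrank |d_i| (ties get averaged ranks).
ranks: |4|->4.5, |6|->7, |2|->2.5, |1|->1, |7|->9, |8|->10.5, |2|->2.5, |6|->7, |6|->7, |4|->4.5, |8|->10.5
Step 3: Attach original signs; sum ranks with positive sign and with negative sign.
W+ = 4.5 + 1 + 10.5 + 7 + 7 + 4.5 + 10.5 = 45
W- = 7 + 2.5 + 9 + 2.5 = 21
(Check: W+ + W- = 66 should equal n(n+1)/2 = 66.)
Step 4: Test statistic W = min(W+, W-) = 21.
Step 5: Ties in |d|, so use the tie-corrected normal approximation.
        E[W] = n(n+1)/4 = 11*12/4 = 33.
        Tie groups: |d|=2 (t=2), |d|=4 (t=2), |d|=6 (t=3), |d|=8 (t=2); sum(t^3 - t) = 42.
        Var[W] = n(n+1)(2n+1)/24 - sum(t^3-t)/48 = 3036/24 - 42/48 = 125.625.
        z = (W - E[W]) / sqrt(Var[W]) = (21 - 33) / 11.2083 = -1.0706.
        Two-sided p = 2*Phi(z) = 0.284332.
Step 6: alpha = 0.05. fail to reject H0.

W+ = 45, W- = 21, W = min = 21, p = 0.284332, fail to reject H0.


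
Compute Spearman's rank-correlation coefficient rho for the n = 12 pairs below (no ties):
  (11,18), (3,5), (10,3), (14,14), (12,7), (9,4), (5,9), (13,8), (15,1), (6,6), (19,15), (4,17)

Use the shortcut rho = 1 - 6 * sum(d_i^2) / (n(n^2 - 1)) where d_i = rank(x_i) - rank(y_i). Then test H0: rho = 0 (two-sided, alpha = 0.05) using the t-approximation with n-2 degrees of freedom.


Step 1: Rank x and y separately (midranks; no ties here).
rank(x): 11->7, 3->1, 10->6, 14->10, 12->8, 9->5, 5->3, 13->9, 15->11, 6->4, 19->12, 4->2
rank(y): 18->12, 5->4, 3->2, 14->9, 7->6, 4->3, 9->8, 8->7, 1->1, 6->5, 15->10, 17->11
Step 2: d_i = R_x(i) - R_y(i); compute d_i^2.
  (7-12)^2=25, (1-4)^2=9, (6-2)^2=16, (10-9)^2=1, (8-6)^2=4, (5-3)^2=4, (3-8)^2=25, (9-7)^2=4, (11-1)^2=100, (4-5)^2=1, (12-10)^2=4, (2-11)^2=81
sum(d^2) = 274.
Step 3: rho = 1 - 6*274 / (12*(12^2 - 1)) = 1 - 1644/1716 = 0.041958.
Step 4: Under H0, t = rho * sqrt((n-2)/(1-rho^2)) = 0.1328 ~ t(10).
Step 5: Two-sided p-value from the t-distribution with 10 df = 0.896986.
Step 6: alpha = 0.05. fail to reject H0.

rho = 0.0420, p = 0.896986, fail to reject H0 at alpha = 0.05.


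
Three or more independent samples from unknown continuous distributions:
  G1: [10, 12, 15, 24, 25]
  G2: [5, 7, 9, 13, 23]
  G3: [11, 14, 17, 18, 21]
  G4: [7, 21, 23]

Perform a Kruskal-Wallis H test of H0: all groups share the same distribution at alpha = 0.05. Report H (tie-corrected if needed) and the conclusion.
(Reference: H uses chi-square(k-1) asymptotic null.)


Step 1: Combine all N = 18 observations and assign midranks.
sorted (value, group, rank): (5,G2,1), (7,G2,2.5), (7,G4,2.5), (9,G2,4), (10,G1,5), (11,G3,6), (12,G1,7), (13,G2,8), (14,G3,9), (15,G1,10), (17,G3,11), (18,G3,12), (21,G3,13.5), (21,G4,13.5), (23,G2,15.5), (23,G4,15.5), (24,G1,17), (25,G1,18)
Step 2: Sum ranks within each group.
R_1 = 57 (n_1 = 5)
R_2 = 31 (n_2 = 5)
R_3 = 51.5 (n_3 = 5)
R_4 = 31.5 (n_4 = 3)
Step 3: H = 12/(N(N+1)) * sum(R_i^2/n_i) - 3(N+1)
     = 12/(18*19) * (57^2/5 + 31^2/5 + 51.5^2/5 + 31.5^2/3) - 3*19
     = 0.035088 * 1703.2 - 57
     = 2.761404.
Step 4: Ties present; correction factor C = 1 - 18/(18^3 - 18) = 0.996904. Corrected H = 2.761404 / 0.996904 = 2.769979.
Step 5: Under H0, H ~ chi^2(3); p-value = 0.428466.
Step 6: alpha = 0.05. fail to reject H0.

H = 2.7700, df = 3, p = 0.428466, fail to reject H0.


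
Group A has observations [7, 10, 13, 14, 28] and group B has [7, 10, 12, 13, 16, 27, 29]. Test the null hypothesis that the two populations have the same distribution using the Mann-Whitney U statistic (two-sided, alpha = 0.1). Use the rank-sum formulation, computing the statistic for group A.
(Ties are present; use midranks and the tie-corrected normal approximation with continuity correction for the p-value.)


Step 1: Combine and sort all 12 observations; assign midranks.
sorted (value, group): (7,X), (7,Y), (10,X), (10,Y), (12,Y), (13,X), (13,Y), (14,X), (16,Y), (27,Y), (28,X), (29,Y)
ranks: 7->1.5, 7->1.5, 10->3.5, 10->3.5, 12->5, 13->6.5, 13->6.5, 14->8, 16->9, 27->10, 28->11, 29->12
Step 2: Rank sum for X: R1 = 1.5 + 3.5 + 6.5 + 8 + 11 = 30.5.
Step 3: U_X = R1 - n1(n1+1)/2 = 30.5 - 5*6/2 = 30.5 - 15 = 15.5.
       U_Y = n1*n2 - U_X = 35 - 15.5 = 19.5.
Step 4: Ties are present, so use the tie-corrected normal approximation (with continuity correction) for the p-value.
Step 5: p-value = 0.806544; compare to alpha = 0.1. fail to reject H0.

U_X = 15.5, p = 0.806544, fail to reject H0 at alpha = 0.1.


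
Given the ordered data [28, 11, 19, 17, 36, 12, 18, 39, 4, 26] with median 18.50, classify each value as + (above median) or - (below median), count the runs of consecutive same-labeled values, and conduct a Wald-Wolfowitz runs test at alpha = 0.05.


Step 1: Compute median = 18.50; label A = above, B = below.
Labels in order: ABABABBABA  (n_A = 5, n_B = 5)
Step 2: Count runs R = 9.
Step 3: Under H0 (random ordering), E[R] = 2*n_A*n_B/(n_A+n_B) + 1 = 2*5*5/10 + 1 = 6.0000.
        Var[R] = 2*n_A*n_B*(2*n_A*n_B - n_A - n_B) / ((n_A+n_B)^2 * (n_A+n_B-1)) = 2000/900 = 2.2222.
        SD[R] = 1.4907.
Step 4: Continuity-corrected z = (R - 0.5 - E[R]) / SD[R] = (9 - 0.5 - 6.0000) / 1.4907 = 1.6771.
Step 5: Two-sided p-value via normal approximation = 2*(1 - Phi(|z|)) = 0.093533.
Step 6: alpha = 0.05. fail to reject H0.

R = 9, z = 1.6771, p = 0.093533, fail to reject H0.


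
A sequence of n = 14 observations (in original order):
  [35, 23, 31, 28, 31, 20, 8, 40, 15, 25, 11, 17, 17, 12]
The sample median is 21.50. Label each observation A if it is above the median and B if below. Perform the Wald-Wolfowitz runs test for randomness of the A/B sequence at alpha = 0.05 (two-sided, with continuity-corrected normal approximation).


Step 1: Compute median = 21.50; label A = above, B = below.
Labels in order: AAAAABBABABBBB  (n_A = 7, n_B = 7)
Step 2: Count runs R = 6.
Step 3: Under H0 (random ordering), E[R] = 2*n_A*n_B/(n_A+n_B) + 1 = 2*7*7/14 + 1 = 8.0000.
        Var[R] = 2*n_A*n_B*(2*n_A*n_B - n_A - n_B) / ((n_A+n_B)^2 * (n_A+n_B-1)) = 8232/2548 = 3.2308.
        SD[R] = 1.7974.
Step 4: Continuity-corrected z = (R + 0.5 - E[R]) / SD[R] = (6 + 0.5 - 8.0000) / 1.7974 = -0.8345.
Step 5: Two-sided p-value via normal approximation = 2*(1 - Phi(|z|)) = 0.403986.
Step 6: alpha = 0.05. fail to reject H0.

R = 6, z = -0.8345, p = 0.403986, fail to reject H0.


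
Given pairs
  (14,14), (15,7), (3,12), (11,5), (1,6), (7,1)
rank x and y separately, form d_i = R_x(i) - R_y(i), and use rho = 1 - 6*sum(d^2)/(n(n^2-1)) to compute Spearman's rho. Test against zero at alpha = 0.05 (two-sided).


Step 1: Rank x and y separately (midranks; no ties here).
rank(x): 14->5, 15->6, 3->2, 11->4, 1->1, 7->3
rank(y): 14->6, 7->4, 12->5, 5->2, 6->3, 1->1
Step 2: d_i = R_x(i) - R_y(i); compute d_i^2.
  (5-6)^2=1, (6-4)^2=4, (2-5)^2=9, (4-2)^2=4, (1-3)^2=4, (3-1)^2=4
sum(d^2) = 26.
Step 3: rho = 1 - 6*26 / (6*(6^2 - 1)) = 1 - 156/210 = 0.257143.
Step 4: Under H0, t = rho * sqrt((n-2)/(1-rho^2)) = 0.5322 ~ t(4).
Step 5: Two-sided p-value from the t-distribution with 4 df = 0.622787.
Step 6: alpha = 0.05. fail to reject H0.

rho = 0.2571, p = 0.622787, fail to reject H0 at alpha = 0.05.


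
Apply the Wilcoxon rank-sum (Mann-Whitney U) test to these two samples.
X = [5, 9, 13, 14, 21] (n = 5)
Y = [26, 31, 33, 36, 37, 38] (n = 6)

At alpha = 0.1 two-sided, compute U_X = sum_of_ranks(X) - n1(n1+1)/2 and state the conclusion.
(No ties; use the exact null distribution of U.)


Step 1: Combine and sort all 11 observations; assign midranks.
sorted (value, group): (5,X), (9,X), (13,X), (14,X), (21,X), (26,Y), (31,Y), (33,Y), (36,Y), (37,Y), (38,Y)
ranks: 5->1, 9->2, 13->3, 14->4, 21->5, 26->6, 31->7, 33->8, 36->9, 37->10, 38->11
Step 2: Rank sum for X: R1 = 1 + 2 + 3 + 4 + 5 = 15.
Step 3: U_X = R1 - n1(n1+1)/2 = 15 - 5*6/2 = 15 - 15 = 0.
       U_Y = n1*n2 - U_X = 30 - 0 = 30.
Step 4: No ties, so the exact null distribution of U (based on enumerating the C(11,5) = 462 equally likely rank assignments) gives the two-sided p-value.
Step 5: p-value = 0.004329; compare to alpha = 0.1. reject H0.

U_X = 0, p = 0.004329, reject H0 at alpha = 0.1.


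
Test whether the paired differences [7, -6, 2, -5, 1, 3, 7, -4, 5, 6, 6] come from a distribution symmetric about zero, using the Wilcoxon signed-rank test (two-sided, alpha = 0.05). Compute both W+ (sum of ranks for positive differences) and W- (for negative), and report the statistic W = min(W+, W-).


Step 1: Drop any zero differences (none here) and take |d_i|.
|d| = [7, 6, 2, 5, 1, 3, 7, 4, 5, 6, 6]
Step 2: Midrank |d_i| (ties get averaged ranks).
ranks: |7|->10.5, |6|->8, |2|->2, |5|->5.5, |1|->1, |3|->3, |7|->10.5, |4|->4, |5|->5.5, |6|->8, |6|->8
Step 3: Attach original signs; sum ranks with positive sign and with negative sign.
W+ = 10.5 + 2 + 1 + 3 + 10.5 + 5.5 + 8 + 8 = 48.5
W- = 8 + 5.5 + 4 = 17.5
(Check: W+ + W- = 66 should equal n(n+1)/2 = 66.)
Step 4: Test statistic W = min(W+, W-) = 17.5.
Step 5: Ties in |d|, so use the tie-corrected normal approximation.
        E[W] = n(n+1)/4 = 11*12/4 = 33.
        Tie groups: |d|=5 (t=2), |d|=6 (t=3), |d|=7 (t=2); sum(t^3 - t) = 36.
        Var[W] = n(n+1)(2n+1)/24 - sum(t^3-t)/48 = 3036/24 - 36/48 = 125.75.
        z = (W - E[W]) / sqrt(Var[W]) = (17.5 - 33) / 11.2138 = -1.3822.
        Two-sided p = 2*Phi(z) = 0.166904.
Step 6: alpha = 0.05. fail to reject H0.

W+ = 48.5, W- = 17.5, W = min = 17.5, p = 0.166904, fail to reject H0.


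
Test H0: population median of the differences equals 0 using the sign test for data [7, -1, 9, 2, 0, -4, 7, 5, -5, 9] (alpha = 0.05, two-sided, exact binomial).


Step 1: Discard zero differences. Original n = 10; n_eff = number of nonzero differences = 9.
Nonzero differences (with sign): +7, -1, +9, +2, -4, +7, +5, -5, +9
Step 2: Count signs: positive = 6, negative = 3.
Step 3: Under H0: P(positive) = 0.5, so the number of positives S ~ Bin(9, 0.5).
Step 4: Two-sided exact p-value = sum of Bin(9,0.5) probabilities at or below the observed probability = 0.507812.
Step 5: alpha = 0.05. fail to reject H0.

n_eff = 9, pos = 6, neg = 3, p = 0.507812, fail to reject H0.


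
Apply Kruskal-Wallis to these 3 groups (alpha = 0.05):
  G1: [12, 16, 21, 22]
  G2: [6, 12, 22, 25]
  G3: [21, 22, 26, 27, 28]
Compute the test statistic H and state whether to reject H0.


Step 1: Combine all N = 13 observations and assign midranks.
sorted (value, group, rank): (6,G2,1), (12,G1,2.5), (12,G2,2.5), (16,G1,4), (21,G1,5.5), (21,G3,5.5), (22,G1,8), (22,G2,8), (22,G3,8), (25,G2,10), (26,G3,11), (27,G3,12), (28,G3,13)
Step 2: Sum ranks within each group.
R_1 = 20 (n_1 = 4)
R_2 = 21.5 (n_2 = 4)
R_3 = 49.5 (n_3 = 5)
Step 3: H = 12/(N(N+1)) * sum(R_i^2/n_i) - 3(N+1)
     = 12/(13*14) * (20^2/4 + 21.5^2/4 + 49.5^2/5) - 3*14
     = 0.065934 * 705.612 - 42
     = 4.523901.
Step 4: Ties present; correction factor C = 1 - 36/(13^3 - 13) = 0.983516. Corrected H = 4.523901 / 0.983516 = 4.599721.
Step 5: Under H0, H ~ chi^2(2); p-value = 0.100273.
Step 6: alpha = 0.05. fail to reject H0.

H = 4.5997, df = 2, p = 0.100273, fail to reject H0.


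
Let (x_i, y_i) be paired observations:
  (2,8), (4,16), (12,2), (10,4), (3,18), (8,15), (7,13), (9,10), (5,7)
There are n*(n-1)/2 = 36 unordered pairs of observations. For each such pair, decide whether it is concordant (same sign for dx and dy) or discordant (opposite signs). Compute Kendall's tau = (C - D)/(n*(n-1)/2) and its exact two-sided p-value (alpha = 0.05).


Step 1: Enumerate the 36 unordered pairs (i,j) with i<j and classify each by sign(x_j-x_i) * sign(y_j-y_i).
  (1,2):dx=+2,dy=+8->C; (1,3):dx=+10,dy=-6->D; (1,4):dx=+8,dy=-4->D; (1,5):dx=+1,dy=+10->C
  (1,6):dx=+6,dy=+7->C; (1,7):dx=+5,dy=+5->C; (1,8):dx=+7,dy=+2->C; (1,9):dx=+3,dy=-1->D
  (2,3):dx=+8,dy=-14->D; (2,4):dx=+6,dy=-12->D; (2,5):dx=-1,dy=+2->D; (2,6):dx=+4,dy=-1->D
  (2,7):dx=+3,dy=-3->D; (2,8):dx=+5,dy=-6->D; (2,9):dx=+1,dy=-9->D; (3,4):dx=-2,dy=+2->D
  (3,5):dx=-9,dy=+16->D; (3,6):dx=-4,dy=+13->D; (3,7):dx=-5,dy=+11->D; (3,8):dx=-3,dy=+8->D
  (3,9):dx=-7,dy=+5->D; (4,5):dx=-7,dy=+14->D; (4,6):dx=-2,dy=+11->D; (4,7):dx=-3,dy=+9->D
  (4,8):dx=-1,dy=+6->D; (4,9):dx=-5,dy=+3->D; (5,6):dx=+5,dy=-3->D; (5,7):dx=+4,dy=-5->D
  (5,8):dx=+6,dy=-8->D; (5,9):dx=+2,dy=-11->D; (6,7):dx=-1,dy=-2->C; (6,8):dx=+1,dy=-5->D
  (6,9):dx=-3,dy=-8->C; (7,8):dx=+2,dy=-3->D; (7,9):dx=-2,dy=-6->C; (8,9):dx=-4,dy=-3->C
Step 2: C = 9, D = 27, total pairs = 36.
Step 3: tau = (C - D)/(n(n-1)/2) = (9 - 27)/36 = -0.500000.
Step 4: Exact two-sided p-value (enumerate n! = 362880 permutations of y under H0): p = 0.075176.
Step 5: alpha = 0.05. fail to reject H0.

tau_b = -0.5000 (C=9, D=27), p = 0.075176, fail to reject H0.


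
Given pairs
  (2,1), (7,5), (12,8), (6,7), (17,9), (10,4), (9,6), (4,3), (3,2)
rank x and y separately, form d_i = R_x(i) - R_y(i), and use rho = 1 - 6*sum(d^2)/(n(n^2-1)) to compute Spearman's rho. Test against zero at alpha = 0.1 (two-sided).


Step 1: Rank x and y separately (midranks; no ties here).
rank(x): 2->1, 7->5, 12->8, 6->4, 17->9, 10->7, 9->6, 4->3, 3->2
rank(y): 1->1, 5->5, 8->8, 7->7, 9->9, 4->4, 6->6, 3->3, 2->2
Step 2: d_i = R_x(i) - R_y(i); compute d_i^2.
  (1-1)^2=0, (5-5)^2=0, (8-8)^2=0, (4-7)^2=9, (9-9)^2=0, (7-4)^2=9, (6-6)^2=0, (3-3)^2=0, (2-2)^2=0
sum(d^2) = 18.
Step 3: rho = 1 - 6*18 / (9*(9^2 - 1)) = 1 - 108/720 = 0.850000.
Step 4: Under H0, t = rho * sqrt((n-2)/(1-rho^2)) = 4.2691 ~ t(7).
Step 5: Two-sided p-value from the t-distribution with 7 df = 0.003705.
Step 6: alpha = 0.1. reject H0.

rho = 0.8500, p = 0.003705, reject H0 at alpha = 0.1.


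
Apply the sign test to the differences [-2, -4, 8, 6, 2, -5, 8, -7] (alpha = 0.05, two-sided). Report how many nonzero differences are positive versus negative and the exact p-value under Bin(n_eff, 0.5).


Step 1: Discard zero differences. Original n = 8; n_eff = number of nonzero differences = 8.
Nonzero differences (with sign): -2, -4, +8, +6, +2, -5, +8, -7
Step 2: Count signs: positive = 4, negative = 4.
Step 3: Under H0: P(positive) = 0.5, so the number of positives S ~ Bin(8, 0.5).
Step 4: Two-sided exact p-value = sum of Bin(8,0.5) probabilities at or below the observed probability = 1.000000.
Step 5: alpha = 0.05. fail to reject H0.

n_eff = 8, pos = 4, neg = 4, p = 1.000000, fail to reject H0.


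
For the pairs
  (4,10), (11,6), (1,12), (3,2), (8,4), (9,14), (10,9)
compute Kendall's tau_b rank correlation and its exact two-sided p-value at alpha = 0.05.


Step 1: Enumerate the 21 unordered pairs (i,j) with i<j and classify each by sign(x_j-x_i) * sign(y_j-y_i).
  (1,2):dx=+7,dy=-4->D; (1,3):dx=-3,dy=+2->D; (1,4):dx=-1,dy=-8->C; (1,5):dx=+4,dy=-6->D
  (1,6):dx=+5,dy=+4->C; (1,7):dx=+6,dy=-1->D; (2,3):dx=-10,dy=+6->D; (2,4):dx=-8,dy=-4->C
  (2,5):dx=-3,dy=-2->C; (2,6):dx=-2,dy=+8->D; (2,7):dx=-1,dy=+3->D; (3,4):dx=+2,dy=-10->D
  (3,5):dx=+7,dy=-8->D; (3,6):dx=+8,dy=+2->C; (3,7):dx=+9,dy=-3->D; (4,5):dx=+5,dy=+2->C
  (4,6):dx=+6,dy=+12->C; (4,7):dx=+7,dy=+7->C; (5,6):dx=+1,dy=+10->C; (5,7):dx=+2,dy=+5->C
  (6,7):dx=+1,dy=-5->D
Step 2: C = 10, D = 11, total pairs = 21.
Step 3: tau = (C - D)/(n(n-1)/2) = (10 - 11)/21 = -0.047619.
Step 4: Exact two-sided p-value (enumerate n! = 5040 permutations of y under H0): p = 1.000000.
Step 5: alpha = 0.05. fail to reject H0.

tau_b = -0.0476 (C=10, D=11), p = 1.000000, fail to reject H0.


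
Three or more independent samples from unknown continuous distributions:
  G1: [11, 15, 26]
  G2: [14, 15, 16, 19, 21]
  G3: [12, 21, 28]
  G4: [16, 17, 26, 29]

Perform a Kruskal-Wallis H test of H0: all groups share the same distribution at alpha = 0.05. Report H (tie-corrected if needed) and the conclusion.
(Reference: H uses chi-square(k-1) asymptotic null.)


Step 1: Combine all N = 15 observations and assign midranks.
sorted (value, group, rank): (11,G1,1), (12,G3,2), (14,G2,3), (15,G1,4.5), (15,G2,4.5), (16,G2,6.5), (16,G4,6.5), (17,G4,8), (19,G2,9), (21,G2,10.5), (21,G3,10.5), (26,G1,12.5), (26,G4,12.5), (28,G3,14), (29,G4,15)
Step 2: Sum ranks within each group.
R_1 = 18 (n_1 = 3)
R_2 = 33.5 (n_2 = 5)
R_3 = 26.5 (n_3 = 3)
R_4 = 42 (n_4 = 4)
Step 3: H = 12/(N(N+1)) * sum(R_i^2/n_i) - 3(N+1)
     = 12/(15*16) * (18^2/3 + 33.5^2/5 + 26.5^2/3 + 42^2/4) - 3*16
     = 0.050000 * 1007.53 - 48
     = 2.376667.
Step 4: Ties present; correction factor C = 1 - 24/(15^3 - 15) = 0.992857. Corrected H = 2.376667 / 0.992857 = 2.393765.
Step 5: Under H0, H ~ chi^2(3); p-value = 0.494796.
Step 6: alpha = 0.05. fail to reject H0.

H = 2.3938, df = 3, p = 0.494796, fail to reject H0.


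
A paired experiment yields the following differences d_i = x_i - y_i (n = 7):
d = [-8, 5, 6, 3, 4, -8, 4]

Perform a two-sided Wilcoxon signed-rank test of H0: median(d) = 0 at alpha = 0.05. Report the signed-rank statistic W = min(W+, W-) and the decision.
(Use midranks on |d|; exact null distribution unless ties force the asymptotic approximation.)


Step 1: Drop any zero differences (none here) and take |d_i|.
|d| = [8, 5, 6, 3, 4, 8, 4]
Step 2: Midrank |d_i| (ties get averaged ranks).
ranks: |8|->6.5, |5|->4, |6|->5, |3|->1, |4|->2.5, |8|->6.5, |4|->2.5
Step 3: Attach original signs; sum ranks with positive sign and with negative sign.
W+ = 4 + 5 + 1 + 2.5 + 2.5 = 15
W- = 6.5 + 6.5 = 13
(Check: W+ + W- = 28 should equal n(n+1)/2 = 28.)
Step 4: Test statistic W = min(W+, W-) = 13.
Step 5: Ties in |d|, so use the tie-corrected normal approximation.
        E[W] = n(n+1)/4 = 7*8/4 = 14.
        Tie groups: |d|=4 (t=2), |d|=8 (t=2); sum(t^3 - t) = 12.
        Var[W] = n(n+1)(2n+1)/24 - sum(t^3-t)/48 = 840/24 - 12/48 = 34.75.
        z = (W - E[W]) / sqrt(Var[W]) = (13 - 14) / 5.8949 = -0.1696.
        Two-sided p = 2*Phi(z) = 0.865295.
Step 6: alpha = 0.05. fail to reject H0.

W+ = 15, W- = 13, W = min = 13, p = 0.865295, fail to reject H0.


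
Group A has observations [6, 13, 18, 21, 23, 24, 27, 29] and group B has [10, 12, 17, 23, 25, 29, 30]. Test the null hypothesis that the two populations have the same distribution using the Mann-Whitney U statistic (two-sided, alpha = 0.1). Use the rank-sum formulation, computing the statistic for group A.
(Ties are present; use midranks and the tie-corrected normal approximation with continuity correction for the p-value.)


Step 1: Combine and sort all 15 observations; assign midranks.
sorted (value, group): (6,X), (10,Y), (12,Y), (13,X), (17,Y), (18,X), (21,X), (23,X), (23,Y), (24,X), (25,Y), (27,X), (29,X), (29,Y), (30,Y)
ranks: 6->1, 10->2, 12->3, 13->4, 17->5, 18->6, 21->7, 23->8.5, 23->8.5, 24->10, 25->11, 27->12, 29->13.5, 29->13.5, 30->15
Step 2: Rank sum for X: R1 = 1 + 4 + 6 + 7 + 8.5 + 10 + 12 + 13.5 = 62.
Step 3: U_X = R1 - n1(n1+1)/2 = 62 - 8*9/2 = 62 - 36 = 26.
       U_Y = n1*n2 - U_X = 56 - 26 = 30.
Step 4: Ties are present, so use the tie-corrected normal approximation (with continuity correction) for the p-value.
Step 5: p-value = 0.861942; compare to alpha = 0.1. fail to reject H0.

U_X = 26, p = 0.861942, fail to reject H0 at alpha = 0.1.


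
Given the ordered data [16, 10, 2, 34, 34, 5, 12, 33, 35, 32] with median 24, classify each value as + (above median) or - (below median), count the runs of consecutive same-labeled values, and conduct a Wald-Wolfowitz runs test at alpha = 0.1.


Step 1: Compute median = 24; label A = above, B = below.
Labels in order: BBBAABBAAA  (n_A = 5, n_B = 5)
Step 2: Count runs R = 4.
Step 3: Under H0 (random ordering), E[R] = 2*n_A*n_B/(n_A+n_B) + 1 = 2*5*5/10 + 1 = 6.0000.
        Var[R] = 2*n_A*n_B*(2*n_A*n_B - n_A - n_B) / ((n_A+n_B)^2 * (n_A+n_B-1)) = 2000/900 = 2.2222.
        SD[R] = 1.4907.
Step 4: Continuity-corrected z = (R + 0.5 - E[R]) / SD[R] = (4 + 0.5 - 6.0000) / 1.4907 = -1.0062.
Step 5: Two-sided p-value via normal approximation = 2*(1 - Phi(|z|)) = 0.314305.
Step 6: alpha = 0.1. fail to reject H0.

R = 4, z = -1.0062, p = 0.314305, fail to reject H0.


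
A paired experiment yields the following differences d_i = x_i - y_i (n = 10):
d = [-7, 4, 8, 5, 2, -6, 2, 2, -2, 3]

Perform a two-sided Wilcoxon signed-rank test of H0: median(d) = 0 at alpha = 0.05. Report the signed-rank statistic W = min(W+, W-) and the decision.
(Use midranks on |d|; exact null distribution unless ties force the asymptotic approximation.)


Step 1: Drop any zero differences (none here) and take |d_i|.
|d| = [7, 4, 8, 5, 2, 6, 2, 2, 2, 3]
Step 2: Midrank |d_i| (ties get averaged ranks).
ranks: |7|->9, |4|->6, |8|->10, |5|->7, |2|->2.5, |6|->8, |2|->2.5, |2|->2.5, |2|->2.5, |3|->5
Step 3: Attach original signs; sum ranks with positive sign and with negative sign.
W+ = 6 + 10 + 7 + 2.5 + 2.5 + 2.5 + 5 = 35.5
W- = 9 + 8 + 2.5 = 19.5
(Check: W+ + W- = 55 should equal n(n+1)/2 = 55.)
Step 4: Test statistic W = min(W+, W-) = 19.5.
Step 5: Ties in |d|, so use the tie-corrected normal approximation.
        E[W] = n(n+1)/4 = 10*11/4 = 27.5.
        Tie groups: |d|=2 (t=4); sum(t^3 - t) = 60.
        Var[W] = n(n+1)(2n+1)/24 - sum(t^3-t)/48 = 2310/24 - 60/48 = 95.
        z = (W - E[W]) / sqrt(Var[W]) = (19.5 - 27.5) / 9.7468 = -0.8208.
        Two-sided p = 2*Phi(z) = 0.411770.
Step 6: alpha = 0.05. fail to reject H0.

W+ = 35.5, W- = 19.5, W = min = 19.5, p = 0.411770, fail to reject H0.
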